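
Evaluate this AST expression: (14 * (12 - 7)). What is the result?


Expression: (14 * (12 - 7))
Evaluating step by step:
  12 - 7 = 5
  14 * 5 = 70
Result: 70

70


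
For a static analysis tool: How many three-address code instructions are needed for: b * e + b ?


Expression: b * e + b
Generating three-address code (respecting * over +/- precedence):
  Instruction 1: t1 = b * e
  Instruction 2: t2 = t1 + b
Total instructions: 2

2


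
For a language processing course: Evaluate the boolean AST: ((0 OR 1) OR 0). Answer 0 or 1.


Step 1: Evaluate inner node
  0 OR 1 = 1
Step 2: Evaluate root node
  1 OR 0 = 1

1


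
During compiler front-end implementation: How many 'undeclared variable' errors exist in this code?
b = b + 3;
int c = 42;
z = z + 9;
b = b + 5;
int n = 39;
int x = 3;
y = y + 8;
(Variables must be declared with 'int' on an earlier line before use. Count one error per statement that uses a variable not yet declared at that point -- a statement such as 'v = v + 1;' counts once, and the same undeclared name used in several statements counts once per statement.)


Scanning code line by line:
  Line 1: use 'b' -> ERROR (undeclared)
  Line 2: declare 'c' -> declared = ['c']
  Line 3: use 'z' -> ERROR (undeclared)
  Line 4: use 'b' -> ERROR (undeclared)
  Line 5: declare 'n' -> declared = ['c', 'n']
  Line 6: declare 'x' -> declared = ['c', 'n', 'x']
  Line 7: use 'y' -> ERROR (undeclared)
Total undeclared variable errors: 4

4


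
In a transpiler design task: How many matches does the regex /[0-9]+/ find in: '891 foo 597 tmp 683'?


Pattern: /[0-9]+/ (int literals)
Input: '891 foo 597 tmp 683'
Scanning for matches:
  Match 1: '891'
  Match 2: '597'
  Match 3: '683'
Total matches: 3

3


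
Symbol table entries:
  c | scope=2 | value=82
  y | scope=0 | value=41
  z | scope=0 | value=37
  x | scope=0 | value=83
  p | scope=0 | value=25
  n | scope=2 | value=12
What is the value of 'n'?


Searching symbol table for 'n':
  c | scope=2 | value=82
  y | scope=0 | value=41
  z | scope=0 | value=37
  x | scope=0 | value=83
  p | scope=0 | value=25
  n | scope=2 | value=12 <- MATCH
Found 'n' at scope 2 with value 12

12


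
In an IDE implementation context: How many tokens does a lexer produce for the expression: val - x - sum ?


Scanning 'val - x - sum'
Token 1: 'val' -> identifier
Token 2: '-' -> operator
Token 3: 'x' -> identifier
Token 4: '-' -> operator
Token 5: 'sum' -> identifier
Total tokens: 5

5


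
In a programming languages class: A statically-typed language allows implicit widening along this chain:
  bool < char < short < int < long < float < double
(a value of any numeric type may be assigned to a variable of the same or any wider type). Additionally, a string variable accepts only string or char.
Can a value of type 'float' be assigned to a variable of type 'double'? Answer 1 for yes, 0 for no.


Target variable type: double
Source value type: float
Numeric ranks: float=5, double=6
Widening allowed iff rank(source) <= rank(target): 5 <= 6? Yes
Result: 1

1


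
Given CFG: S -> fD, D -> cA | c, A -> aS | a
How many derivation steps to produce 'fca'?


Grammar: S -> fD, D -> cA | c, A -> aS | a
Deriving 'fca':
Step 1: S -> fD => fD
Step 2: D -> cA => fcA
Step 3: A -> a => fca
Total derivation steps: 3

3


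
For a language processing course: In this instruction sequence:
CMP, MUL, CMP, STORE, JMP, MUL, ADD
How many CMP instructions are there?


Scanning instruction sequence for CMP:
  Position 1: CMP <- MATCH
  Position 2: MUL
  Position 3: CMP <- MATCH
  Position 4: STORE
  Position 5: JMP
  Position 6: MUL
  Position 7: ADD
Matches at positions: [1, 3]
Total CMP count: 2

2


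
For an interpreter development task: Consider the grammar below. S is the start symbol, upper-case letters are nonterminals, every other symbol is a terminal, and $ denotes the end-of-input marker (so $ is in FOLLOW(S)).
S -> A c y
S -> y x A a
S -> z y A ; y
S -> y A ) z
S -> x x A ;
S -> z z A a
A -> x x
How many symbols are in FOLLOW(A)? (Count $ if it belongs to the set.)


S is the start symbol and does not occur in any rule body, so FOLLOW(S) = {$}.
Examining every occurrence of A in a rule body:
  S -> A c y : A is followed by terminal 'c' -> add 'c'
  S -> y x A a : A is followed by terminal 'a' -> add 'a'
  S -> z y A ; y : A is followed by terminal ';' -> add ';'
  S -> y A ) z : A is followed by terminal ')' -> add ')'
  S -> x x A ; : A is followed by terminal ';' -> add ';' (already in the set)
  S -> z z A a : A is followed by terminal 'a' -> add 'a' (already in the set)
  A -> x x : A does not occur in the body -> contributes nothing
FOLLOW(A) = {), ;, a, c}
Count: 4

4


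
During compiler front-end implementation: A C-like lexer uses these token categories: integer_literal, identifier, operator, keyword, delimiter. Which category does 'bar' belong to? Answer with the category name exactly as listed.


Token: 'bar'
Checking categories:
  identifier: YES
  integer_literal: no
  operator: no
  keyword: no
  delimiter: no
Category: identifier

identifier


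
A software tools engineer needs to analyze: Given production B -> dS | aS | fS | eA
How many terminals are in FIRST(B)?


Production: B -> dS | aS | fS | eA
Examining each alternative for leading terminals:
  B -> dS : first terminal = 'd'
  B -> aS : first terminal = 'a'
  B -> fS : first terminal = 'f'
  B -> eA : first terminal = 'e'
FIRST(B) = {a, d, e, f}
Count: 4

4


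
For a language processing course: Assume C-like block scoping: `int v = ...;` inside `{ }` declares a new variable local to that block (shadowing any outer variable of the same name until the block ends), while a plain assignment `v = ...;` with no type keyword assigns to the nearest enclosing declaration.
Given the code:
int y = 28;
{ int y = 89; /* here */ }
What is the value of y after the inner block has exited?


Analyzing scoping rules:
Outer scope: declares y = 28
Inner block: 'int y = 89;' declares a NEW y that shadows the outer one
When the block exits the inner y goes out of scope; the outer y was never modified -> 28
Result: 28

28


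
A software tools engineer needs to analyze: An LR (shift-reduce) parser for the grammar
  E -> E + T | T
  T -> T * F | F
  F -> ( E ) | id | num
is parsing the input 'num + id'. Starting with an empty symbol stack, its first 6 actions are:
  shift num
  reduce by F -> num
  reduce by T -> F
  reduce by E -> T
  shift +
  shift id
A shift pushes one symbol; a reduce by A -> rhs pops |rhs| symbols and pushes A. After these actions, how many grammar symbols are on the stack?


Tracking the symbol stack through each action:
  Action 1: shift 'num' : push -> stack = [num] (size 1)
  Action 2: reduce by F -> num : pop 1, push F -> stack = [F] (size 1)
  Action 3: reduce by T -> F : pop 1, push T -> stack = [T] (size 1)
  Action 4: reduce by E -> T : pop 1, push E -> stack = [E] (size 1)
  Action 5: shift '+' : push -> stack = [E, +] (size 2)
  Action 6: shift 'id' : push -> stack = [E, +, id] (size 3)
Final stack size: 3

3


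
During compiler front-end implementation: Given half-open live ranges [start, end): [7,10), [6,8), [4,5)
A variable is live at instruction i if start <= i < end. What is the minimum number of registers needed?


Live ranges:
  Var0: [7, 10)
  Var1: [6, 8)
  Var2: [4, 5)
Sweep-line events (position, delta, active):
  pos=4 start -> active=1
  pos=5 end -> active=0
  pos=6 start -> active=1
  pos=7 start -> active=2
  pos=8 end -> active=1
  pos=10 end -> active=0
Maximum simultaneous active: 2
Minimum registers needed: 2

2


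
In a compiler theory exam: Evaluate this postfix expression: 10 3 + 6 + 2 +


Processing tokens left to right:
Push 10, Push 3
Pop 10 and 3, compute 10 + 3 = 13, push 13
Push 6
Pop 13 and 6, compute 13 + 6 = 19, push 19
Push 2
Pop 19 and 2, compute 19 + 2 = 21, push 21
Stack result: 21

21


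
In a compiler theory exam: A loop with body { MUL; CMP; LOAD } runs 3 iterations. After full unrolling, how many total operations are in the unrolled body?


Loop body operations: MUL, CMP, LOAD (3 ops per iteration)
Unrolling 3 iterations:
  Iteration 1: MUL, CMP, LOAD (3 ops)
  Iteration 2: MUL, CMP, LOAD (3 ops)
  Iteration 3: MUL, CMP, LOAD (3 ops)
Total: 3 iterations * 3 ops/iter = 9 operations

9


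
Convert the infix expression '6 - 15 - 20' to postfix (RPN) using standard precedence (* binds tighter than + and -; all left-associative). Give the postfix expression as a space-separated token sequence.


Applying the shunting-yard algorithm:
  Operand 6 -> output
  Push '-' onto operator stack -> op-stack: [-]
  Operand 15 -> output
  See '-' (prec 1); top '-' (prec 1) >= it -> pop '-' to output
  Push '-' onto operator stack -> op-stack: [-]
  Operand 20 -> output
  End of input: pop '-' to output
Postfix result: 6 15 - 20 -

6 15 - 20 -


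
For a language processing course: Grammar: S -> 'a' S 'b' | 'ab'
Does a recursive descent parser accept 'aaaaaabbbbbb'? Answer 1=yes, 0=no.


Grammar accepts strings of the form a^n b^n (n >= 1)
Word: 'aaaaaabbbbbb'
Counting: 6 a's and 6 b's
Check: 6 == 6? Yes
Derivation (S -> aSb applied 5 time(s), then S -> ab): S => aSb => aaSbb => aaaSbbb => aaaaSbbbb => aaaaaSbbbbb => aaaaaabbbbbb
Accepted

1


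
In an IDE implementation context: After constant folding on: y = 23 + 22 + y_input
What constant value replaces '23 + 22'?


Identifying constant sub-expression:
  Original: y = 23 + 22 + y_input
  23 and 22 are both compile-time constants
  Evaluating: 23 + 22 = 45
  After folding: y = 45 + y_input

45


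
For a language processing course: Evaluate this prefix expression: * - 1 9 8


Parsing prefix expression: * - 1 9 8
Step 1: Innermost operation '- 1 9'
  1 - 9 = -8
Step 2: Outer operation '* [-8] 8'
  -8 * 8 = -64

-64


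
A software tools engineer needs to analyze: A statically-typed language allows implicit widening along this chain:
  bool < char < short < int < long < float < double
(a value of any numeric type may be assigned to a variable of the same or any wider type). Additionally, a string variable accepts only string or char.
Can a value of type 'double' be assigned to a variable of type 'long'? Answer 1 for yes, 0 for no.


Target variable type: long
Source value type: double
Numeric ranks: double=6, long=4
Widening allowed iff rank(source) <= rank(target): 6 <= 4? No
Result: 0

0


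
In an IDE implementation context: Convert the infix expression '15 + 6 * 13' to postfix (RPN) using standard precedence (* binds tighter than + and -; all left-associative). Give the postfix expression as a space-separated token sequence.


Applying the shunting-yard algorithm:
  Operand 15 -> output
  Push '+' onto operator stack -> op-stack: [+]
  Operand 6 -> output
  Push '*' onto operator stack -> op-stack: [+, *]
  Operand 13 -> output
  End of input: pop '*' to output
  End of input: pop '+' to output
Postfix result: 15 6 13 * +

15 6 13 * +


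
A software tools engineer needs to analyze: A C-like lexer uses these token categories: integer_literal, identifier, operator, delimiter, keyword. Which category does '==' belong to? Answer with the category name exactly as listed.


Token: '=='
Checking categories:
  identifier: no
  integer_literal: no
  operator: YES
  keyword: no
  delimiter: no
Category: operator

operator


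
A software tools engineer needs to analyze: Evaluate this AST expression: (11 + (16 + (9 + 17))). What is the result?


Expression: (11 + (16 + (9 + 17)))
Evaluating step by step:
  9 + 17 = 26
  16 + 26 = 42
  11 + 42 = 53
Result: 53

53


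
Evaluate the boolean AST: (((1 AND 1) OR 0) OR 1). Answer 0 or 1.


Step 1: Evaluate inner node
  1 AND 1 = 1
Step 2: Evaluate next node
  1 OR 0 = 1
Step 3: Evaluate root node
  1 OR 1 = 1

1


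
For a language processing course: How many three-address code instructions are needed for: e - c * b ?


Expression: e - c * b
Generating three-address code (respecting * over +/- precedence):
  Instruction 1: t1 = c * b
  Instruction 2: t2 = e - t1
Total instructions: 2

2


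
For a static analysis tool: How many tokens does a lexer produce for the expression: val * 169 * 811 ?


Scanning 'val * 169 * 811'
Token 1: 'val' -> identifier
Token 2: '*' -> operator
Token 3: '169' -> integer_literal
Token 4: '*' -> operator
Token 5: '811' -> integer_literal
Total tokens: 5

5


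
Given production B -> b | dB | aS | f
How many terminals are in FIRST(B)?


Production: B -> b | dB | aS | f
Examining each alternative for leading terminals:
  B -> b : first terminal = 'b'
  B -> dB : first terminal = 'd'
  B -> aS : first terminal = 'a'
  B -> f : first terminal = 'f'
FIRST(B) = {a, b, d, f}
Count: 4

4


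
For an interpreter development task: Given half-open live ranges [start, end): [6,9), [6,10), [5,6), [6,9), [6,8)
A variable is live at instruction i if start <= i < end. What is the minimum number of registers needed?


Live ranges:
  Var0: [6, 9)
  Var1: [6, 10)
  Var2: [5, 6)
  Var3: [6, 9)
  Var4: [6, 8)
Sweep-line events (position, delta, active):
  pos=5 start -> active=1
  pos=6 end -> active=0
  pos=6 start -> active=1
  pos=6 start -> active=2
  pos=6 start -> active=3
  pos=6 start -> active=4
  pos=8 end -> active=3
  pos=9 end -> active=2
  pos=9 end -> active=1
  pos=10 end -> active=0
Maximum simultaneous active: 4
Minimum registers needed: 4

4


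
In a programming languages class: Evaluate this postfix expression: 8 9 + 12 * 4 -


Processing tokens left to right:
Push 8, Push 9
Pop 8 and 9, compute 8 + 9 = 17, push 17
Push 12
Pop 17 and 12, compute 17 * 12 = 204, push 204
Push 4
Pop 204 and 4, compute 204 - 4 = 200, push 200
Stack result: 200

200


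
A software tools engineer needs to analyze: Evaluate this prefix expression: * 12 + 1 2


Parsing prefix expression: * 12 + 1 2
Step 1: Innermost operation '+ 1 2'
  1 + 2 = 3
Step 2: Outer operation '* 12 [3]'
  12 * 3 = 36

36


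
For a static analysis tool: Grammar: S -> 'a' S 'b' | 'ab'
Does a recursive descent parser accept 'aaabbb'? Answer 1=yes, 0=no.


Grammar accepts strings of the form a^n b^n (n >= 1)
Word: 'aaabbb'
Counting: 3 a's and 3 b's
Check: 3 == 3? Yes
Derivation (S -> aSb applied 2 time(s), then S -> ab): S => aSb => aaSbb => aaabbb
Accepted

1


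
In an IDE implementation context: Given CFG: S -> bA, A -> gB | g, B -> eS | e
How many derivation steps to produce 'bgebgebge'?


Grammar: S -> bA, A -> gB | g, B -> eS | e
Deriving 'bgebgebge':
Step 1: S -> bA => bA
Step 2: A -> gB => bgB
Step 3: B -> eS => bgeS
Step 4: S -> bA => bgebA
Step 5: A -> gB => bgebgB
Step 6: B -> eS => bgebgeS
Step 7: S -> bA => bgebgebA
Step 8: A -> gB => bgebgebgB
Step 9: B -> e => bgebgebge
Total derivation steps: 9

9


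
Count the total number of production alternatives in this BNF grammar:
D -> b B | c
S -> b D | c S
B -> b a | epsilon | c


Counting alternatives per rule:
  D: 2 alternative(s)
  S: 2 alternative(s)
  B: 3 alternative(s)
Sum: 2 + 2 + 3 = 7

7


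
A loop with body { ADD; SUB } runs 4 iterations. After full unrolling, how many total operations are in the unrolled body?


Loop body operations: ADD, SUB (2 ops per iteration)
Unrolling 4 iterations:
  Iteration 1: ADD, SUB (2 ops)
  Iteration 2: ADD, SUB (2 ops)
  Iteration 3: ADD, SUB (2 ops)
  Iteration 4: ADD, SUB (2 ops)
Total: 4 iterations * 2 ops/iter = 8 operations

8


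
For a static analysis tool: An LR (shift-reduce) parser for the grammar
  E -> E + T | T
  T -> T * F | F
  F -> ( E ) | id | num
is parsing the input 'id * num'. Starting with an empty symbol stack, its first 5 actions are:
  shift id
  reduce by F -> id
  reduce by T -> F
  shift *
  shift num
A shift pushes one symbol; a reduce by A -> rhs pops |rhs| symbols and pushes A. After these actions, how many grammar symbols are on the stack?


Tracking the symbol stack through each action:
  Action 1: shift 'id' : push -> stack = [id] (size 1)
  Action 2: reduce by F -> id : pop 1, push F -> stack = [F] (size 1)
  Action 3: reduce by T -> F : pop 1, push T -> stack = [T] (size 1)
  Action 4: shift '*' : push -> stack = [T, *] (size 2)
  Action 5: shift 'num' : push -> stack = [T, *, num] (size 3)
Final stack size: 3

3


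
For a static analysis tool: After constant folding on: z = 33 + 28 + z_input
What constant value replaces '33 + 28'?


Identifying constant sub-expression:
  Original: z = 33 + 28 + z_input
  33 and 28 are both compile-time constants
  Evaluating: 33 + 28 = 61
  After folding: z = 61 + z_input

61


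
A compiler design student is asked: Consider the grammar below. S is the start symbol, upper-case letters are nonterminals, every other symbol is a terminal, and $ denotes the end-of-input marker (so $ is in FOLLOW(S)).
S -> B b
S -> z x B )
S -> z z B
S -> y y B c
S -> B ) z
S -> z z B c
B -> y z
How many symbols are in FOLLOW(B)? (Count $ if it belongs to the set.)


S is the start symbol and does not occur in any rule body, so FOLLOW(S) = {$}.
Examining every occurrence of B in a rule body:
  S -> B b : B is followed by terminal 'b' -> add 'b'
  S -> z x B ) : B is followed by terminal ')' -> add ')'
  S -> z z B : B is at the right end -> add FOLLOW(S) = {$}
  S -> y y B c : B is followed by terminal 'c' -> add 'c'
  S -> B ) z : B is followed by terminal ')' -> add ')' (already in the set)
  S -> z z B c : B is followed by terminal 'c' -> add 'c' (already in the set)
  B -> y z : B does not occur in the body -> contributes nothing
FOLLOW(B) = {), b, c, $}
Count: 4

4


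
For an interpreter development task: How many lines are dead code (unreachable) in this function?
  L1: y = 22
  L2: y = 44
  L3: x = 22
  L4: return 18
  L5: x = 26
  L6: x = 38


Analyzing control flow:
  L1: reachable (before return)
  L2: reachable (before return)
  L3: reachable (before return)
  L4: reachable (return statement)
  L5: DEAD (after return at L4)
  L6: DEAD (after return at L4)
Return at L4, total lines = 6
Dead lines: L5 through L6
Count: 2

2


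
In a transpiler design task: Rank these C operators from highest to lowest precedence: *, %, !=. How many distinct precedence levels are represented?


Looking up precedence for each operator:
  * -> precedence 6
  % -> precedence 6
  != -> precedence 3
Sorted highest to lowest: *, %, !=
Distinct precedence values: [6, 3]
Number of distinct levels: 2

2


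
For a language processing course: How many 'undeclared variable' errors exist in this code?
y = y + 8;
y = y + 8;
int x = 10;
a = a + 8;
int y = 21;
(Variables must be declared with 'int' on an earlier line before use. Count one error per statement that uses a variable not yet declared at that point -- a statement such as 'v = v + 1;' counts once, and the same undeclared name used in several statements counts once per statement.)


Scanning code line by line:
  Line 1: use 'y' -> ERROR (undeclared)
  Line 2: use 'y' -> ERROR (undeclared)
  Line 3: declare 'x' -> declared = ['x']
  Line 4: use 'a' -> ERROR (undeclared)
  Line 5: declare 'y' -> declared = ['x', 'y']
Total undeclared variable errors: 3

3


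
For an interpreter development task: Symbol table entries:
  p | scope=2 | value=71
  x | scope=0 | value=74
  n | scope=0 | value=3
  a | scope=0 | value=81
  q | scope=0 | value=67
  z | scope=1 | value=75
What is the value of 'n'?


Searching symbol table for 'n':
  p | scope=2 | value=71
  x | scope=0 | value=74
  n | scope=0 | value=3 <- MATCH
  a | scope=0 | value=81
  q | scope=0 | value=67
  z | scope=1 | value=75
Found 'n' at scope 0 with value 3

3


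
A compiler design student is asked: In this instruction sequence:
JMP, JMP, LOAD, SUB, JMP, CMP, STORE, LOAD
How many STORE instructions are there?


Scanning instruction sequence for STORE:
  Position 1: JMP
  Position 2: JMP
  Position 3: LOAD
  Position 4: SUB
  Position 5: JMP
  Position 6: CMP
  Position 7: STORE <- MATCH
  Position 8: LOAD
Matches at positions: [7]
Total STORE count: 1

1


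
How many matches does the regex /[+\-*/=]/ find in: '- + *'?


Pattern: /[+\-*/=]/ (operators)
Input: '- + *'
Scanning for matches:
  Match 1: '-'
  Match 2: '+'
  Match 3: '*'
Total matches: 3

3


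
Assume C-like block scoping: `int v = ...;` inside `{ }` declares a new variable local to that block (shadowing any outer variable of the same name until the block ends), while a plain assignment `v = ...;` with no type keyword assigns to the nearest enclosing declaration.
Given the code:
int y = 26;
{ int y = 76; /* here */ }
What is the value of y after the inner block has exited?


Analyzing scoping rules:
Outer scope: declares y = 26
Inner block: 'int y = 76;' declares a NEW y that shadows the outer one
When the block exits the inner y goes out of scope; the outer y was never modified -> 26
Result: 26

26


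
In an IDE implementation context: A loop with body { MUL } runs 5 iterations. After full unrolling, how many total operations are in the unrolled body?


Loop body operations: MUL (1 op per iteration)
Unrolling 5 iterations:
  Iteration 1: MUL (1 ops)
  Iteration 2: MUL (1 ops)
  Iteration 3: MUL (1 ops)
  Iteration 4: MUL (1 ops)
  Iteration 5: MUL (1 ops)
Total: 5 iterations * 1 ops/iter = 5 operations

5


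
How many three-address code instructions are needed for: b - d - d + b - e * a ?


Expression: b - d - d + b - e * a
Generating three-address code (respecting * over +/- precedence):
  Instruction 1: t1 = e * a
  Instruction 2: t2 = b - d
  Instruction 3: t3 = t2 - d
  Instruction 4: t4 = t3 + b
  Instruction 5: t5 = t4 - t1
Total instructions: 5

5


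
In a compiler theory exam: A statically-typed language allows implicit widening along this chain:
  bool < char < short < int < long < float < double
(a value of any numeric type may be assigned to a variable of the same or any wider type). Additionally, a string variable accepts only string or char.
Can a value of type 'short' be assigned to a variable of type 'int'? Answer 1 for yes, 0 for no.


Target variable type: int
Source value type: short
Numeric ranks: short=2, int=3
Widening allowed iff rank(source) <= rank(target): 2 <= 3? Yes
Result: 1

1


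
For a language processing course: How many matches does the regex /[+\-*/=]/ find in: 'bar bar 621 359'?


Pattern: /[+\-*/=]/ (operators)
Input: 'bar bar 621 359'
Scanning for matches:
Total matches: 0

0


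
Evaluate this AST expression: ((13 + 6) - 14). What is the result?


Expression: ((13 + 6) - 14)
Evaluating step by step:
  13 + 6 = 19
  19 - 14 = 5
Result: 5

5


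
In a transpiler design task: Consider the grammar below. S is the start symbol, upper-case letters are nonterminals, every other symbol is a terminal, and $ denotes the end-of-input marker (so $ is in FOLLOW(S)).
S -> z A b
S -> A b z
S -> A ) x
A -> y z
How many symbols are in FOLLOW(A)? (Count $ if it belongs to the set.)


S is the start symbol and does not occur in any rule body, so FOLLOW(S) = {$}.
Examining every occurrence of A in a rule body:
  S -> z A b : A is followed by terminal 'b' -> add 'b'
  S -> A b z : A is followed by terminal 'b' -> add 'b' (already in the set)
  S -> A ) x : A is followed by terminal ')' -> add ')'
  A -> y z : A does not occur in the body -> contributes nothing
FOLLOW(A) = {), b}
Count: 2

2


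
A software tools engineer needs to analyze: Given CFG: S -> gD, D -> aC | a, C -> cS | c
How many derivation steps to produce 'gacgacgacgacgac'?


Grammar: S -> gD, D -> aC | a, C -> cS | c
Deriving 'gacgacgacgacgac':
Step 1: S -> gD => gD
Step 2: D -> aC => gaC
Step 3: C -> cS => gacS
Step 4: S -> gD => gacgD
Step 5: D -> aC => gacgaC
Step 6: C -> cS => gacgacS
Step 7: S -> gD => gacgacgD
Step 8: D -> aC => gacgacgaC
Step 9: C -> cS => gacgacgacS
Step 10: S -> gD => gacgacgacgD
Step 11: D -> aC => gacgacgacgaC
Step 12: C -> cS => gacgacgacgacS
Step 13: S -> gD => gacgacgacgacgD
Step 14: D -> aC => gacgacgacgacgaC
Step 15: C -> c => gacgacgacgacgac
Total derivation steps: 15

15


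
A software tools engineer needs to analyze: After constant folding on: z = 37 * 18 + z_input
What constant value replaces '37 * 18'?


Identifying constant sub-expression:
  Original: z = 37 * 18 + z_input
  37 and 18 are both compile-time constants
  Evaluating: 37 * 18 = 666
  After folding: z = 666 + z_input

666


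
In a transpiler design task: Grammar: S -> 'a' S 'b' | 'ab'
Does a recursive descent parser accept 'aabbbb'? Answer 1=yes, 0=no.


Grammar accepts strings of the form a^n b^n (n >= 1)
Word: 'aabbbb'
Counting: 2 a's and 4 b's
Check: 2 == 4? No
Mismatch: a-count != b-count
Rejected

0


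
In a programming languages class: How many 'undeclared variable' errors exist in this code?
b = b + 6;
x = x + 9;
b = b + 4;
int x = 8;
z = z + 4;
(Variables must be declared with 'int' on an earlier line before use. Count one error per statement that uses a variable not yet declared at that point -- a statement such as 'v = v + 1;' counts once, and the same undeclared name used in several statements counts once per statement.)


Scanning code line by line:
  Line 1: use 'b' -> ERROR (undeclared)
  Line 2: use 'x' -> ERROR (undeclared)
  Line 3: use 'b' -> ERROR (undeclared)
  Line 4: declare 'x' -> declared = ['x']
  Line 5: use 'z' -> ERROR (undeclared)
Total undeclared variable errors: 4

4


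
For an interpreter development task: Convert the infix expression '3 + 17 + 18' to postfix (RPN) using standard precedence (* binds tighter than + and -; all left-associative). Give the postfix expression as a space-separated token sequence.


Applying the shunting-yard algorithm:
  Operand 3 -> output
  Push '+' onto operator stack -> op-stack: [+]
  Operand 17 -> output
  See '+' (prec 1); top '+' (prec 1) >= it -> pop '+' to output
  Push '+' onto operator stack -> op-stack: [+]
  Operand 18 -> output
  End of input: pop '+' to output
Postfix result: 3 17 + 18 +

3 17 + 18 +


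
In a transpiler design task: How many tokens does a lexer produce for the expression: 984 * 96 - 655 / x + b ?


Scanning '984 * 96 - 655 / x + b'
Token 1: '984' -> integer_literal
Token 2: '*' -> operator
Token 3: '96' -> integer_literal
Token 4: '-' -> operator
Token 5: '655' -> integer_literal
Token 6: '/' -> operator
Token 7: 'x' -> identifier
Token 8: '+' -> operator
Token 9: 'b' -> identifier
Total tokens: 9

9


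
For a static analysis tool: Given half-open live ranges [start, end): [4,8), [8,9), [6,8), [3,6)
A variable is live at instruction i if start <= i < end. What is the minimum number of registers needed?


Live ranges:
  Var0: [4, 8)
  Var1: [8, 9)
  Var2: [6, 8)
  Var3: [3, 6)
Sweep-line events (position, delta, active):
  pos=3 start -> active=1
  pos=4 start -> active=2
  pos=6 end -> active=1
  pos=6 start -> active=2
  pos=8 end -> active=1
  pos=8 end -> active=0
  pos=8 start -> active=1
  pos=9 end -> active=0
Maximum simultaneous active: 2
Minimum registers needed: 2

2


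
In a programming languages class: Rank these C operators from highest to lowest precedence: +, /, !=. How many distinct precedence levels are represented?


Looking up precedence for each operator:
  + -> precedence 5
  / -> precedence 6
  != -> precedence 3
Sorted highest to lowest: /, +, !=
Distinct precedence values: [6, 5, 3]
Number of distinct levels: 3

3


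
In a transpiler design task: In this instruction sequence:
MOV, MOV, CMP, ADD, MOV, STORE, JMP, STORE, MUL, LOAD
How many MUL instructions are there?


Scanning instruction sequence for MUL:
  Position 1: MOV
  Position 2: MOV
  Position 3: CMP
  Position 4: ADD
  Position 5: MOV
  Position 6: STORE
  Position 7: JMP
  Position 8: STORE
  Position 9: MUL <- MATCH
  Position 10: LOAD
Matches at positions: [9]
Total MUL count: 1

1


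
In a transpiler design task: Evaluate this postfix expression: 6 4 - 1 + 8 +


Processing tokens left to right:
Push 6, Push 4
Pop 6 and 4, compute 6 - 4 = 2, push 2
Push 1
Pop 2 and 1, compute 2 + 1 = 3, push 3
Push 8
Pop 3 and 8, compute 3 + 8 = 11, push 11
Stack result: 11

11


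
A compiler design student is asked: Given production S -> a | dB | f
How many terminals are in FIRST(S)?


Production: S -> a | dB | f
Examining each alternative for leading terminals:
  S -> a : first terminal = 'a'
  S -> dB : first terminal = 'd'
  S -> f : first terminal = 'f'
FIRST(S) = {a, d, f}
Count: 3

3


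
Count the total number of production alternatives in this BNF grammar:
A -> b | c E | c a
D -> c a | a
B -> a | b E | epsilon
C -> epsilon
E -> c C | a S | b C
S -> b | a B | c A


Counting alternatives per rule:
  A: 3 alternative(s)
  D: 2 alternative(s)
  B: 3 alternative(s)
  C: 1 alternative(s)
  E: 3 alternative(s)
  S: 3 alternative(s)
Sum: 3 + 2 + 3 + 1 + 3 + 3 = 15

15


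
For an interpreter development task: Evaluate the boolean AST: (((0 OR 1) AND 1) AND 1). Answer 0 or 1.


Step 1: Evaluate inner node
  0 OR 1 = 1
Step 2: Evaluate next node
  1 AND 1 = 1
Step 3: Evaluate root node
  1 AND 1 = 1

1


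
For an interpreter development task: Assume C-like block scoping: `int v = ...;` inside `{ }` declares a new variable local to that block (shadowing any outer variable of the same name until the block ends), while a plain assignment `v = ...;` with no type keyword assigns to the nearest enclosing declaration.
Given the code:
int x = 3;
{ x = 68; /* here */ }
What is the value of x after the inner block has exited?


Analyzing scoping rules:
Outer scope: declares x = 3
Inner block: 'x = 68;' has no type keyword, so it is an assignment to the outer x (no shadowing)
The assignment changed the outer variable itself, so the new value persists after the block -> 68
Result: 68

68


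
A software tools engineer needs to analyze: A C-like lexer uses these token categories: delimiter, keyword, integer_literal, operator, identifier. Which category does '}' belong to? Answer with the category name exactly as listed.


Token: '}'
Checking categories:
  identifier: no
  integer_literal: no
  operator: no
  keyword: no
  delimiter: YES
Category: delimiter

delimiter


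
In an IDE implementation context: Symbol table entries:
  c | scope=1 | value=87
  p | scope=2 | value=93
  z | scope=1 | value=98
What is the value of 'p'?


Searching symbol table for 'p':
  c | scope=1 | value=87
  p | scope=2 | value=93 <- MATCH
  z | scope=1 | value=98
Found 'p' at scope 2 with value 93

93


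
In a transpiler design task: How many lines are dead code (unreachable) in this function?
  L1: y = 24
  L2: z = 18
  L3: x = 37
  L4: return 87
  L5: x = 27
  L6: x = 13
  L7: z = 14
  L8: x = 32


Analyzing control flow:
  L1: reachable (before return)
  L2: reachable (before return)
  L3: reachable (before return)
  L4: reachable (return statement)
  L5: DEAD (after return at L4)
  L6: DEAD (after return at L4)
  L7: DEAD (after return at L4)
  L8: DEAD (after return at L4)
Return at L4, total lines = 8
Dead lines: L5 through L8
Count: 4

4


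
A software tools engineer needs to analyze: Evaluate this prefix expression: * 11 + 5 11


Parsing prefix expression: * 11 + 5 11
Step 1: Innermost operation '+ 5 11'
  5 + 11 = 16
Step 2: Outer operation '* 11 [16]'
  11 * 16 = 176

176


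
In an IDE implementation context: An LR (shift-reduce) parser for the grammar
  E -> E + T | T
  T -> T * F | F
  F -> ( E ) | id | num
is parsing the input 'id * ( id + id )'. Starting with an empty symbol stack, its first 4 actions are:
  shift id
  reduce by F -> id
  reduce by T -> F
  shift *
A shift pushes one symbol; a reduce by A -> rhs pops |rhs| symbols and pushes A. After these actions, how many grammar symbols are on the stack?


Tracking the symbol stack through each action:
  Action 1: shift 'id' : push -> stack = [id] (size 1)
  Action 2: reduce by F -> id : pop 1, push F -> stack = [F] (size 1)
  Action 3: reduce by T -> F : pop 1, push T -> stack = [T] (size 1)
  Action 4: shift '*' : push -> stack = [T, *] (size 2)
Final stack size: 2

2


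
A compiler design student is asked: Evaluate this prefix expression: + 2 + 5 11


Parsing prefix expression: + 2 + 5 11
Step 1: Innermost operation '+ 5 11'
  5 + 11 = 16
Step 2: Outer operation '+ 2 [16]'
  2 + 16 = 18

18


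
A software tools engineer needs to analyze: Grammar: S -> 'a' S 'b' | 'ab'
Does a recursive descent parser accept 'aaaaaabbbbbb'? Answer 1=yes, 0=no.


Grammar accepts strings of the form a^n b^n (n >= 1)
Word: 'aaaaaabbbbbb'
Counting: 6 a's and 6 b's
Check: 6 == 6? Yes
Derivation (S -> aSb applied 5 time(s), then S -> ab): S => aSb => aaSbb => aaaSbbb => aaaaSbbbb => aaaaaSbbbbb => aaaaaabbbbbb
Accepted

1


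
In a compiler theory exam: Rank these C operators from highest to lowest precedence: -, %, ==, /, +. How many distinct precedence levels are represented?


Looking up precedence for each operator:
  - -> precedence 5
  % -> precedence 6
  == -> precedence 3
  / -> precedence 6
  + -> precedence 5
Sorted highest to lowest: %, /, -, +, ==
Distinct precedence values: [6, 5, 3]
Number of distinct levels: 3

3


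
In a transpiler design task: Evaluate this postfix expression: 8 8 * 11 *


Processing tokens left to right:
Push 8, Push 8
Pop 8 and 8, compute 8 * 8 = 64, push 64
Push 11
Pop 64 and 11, compute 64 * 11 = 704, push 704
Stack result: 704

704


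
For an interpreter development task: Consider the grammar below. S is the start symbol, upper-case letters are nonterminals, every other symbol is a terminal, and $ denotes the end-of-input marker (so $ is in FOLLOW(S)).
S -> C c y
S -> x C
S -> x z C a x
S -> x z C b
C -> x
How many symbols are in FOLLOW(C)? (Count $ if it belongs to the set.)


S is the start symbol and does not occur in any rule body, so FOLLOW(S) = {$}.
Examining every occurrence of C in a rule body:
  S -> C c y : C is followed by terminal 'c' -> add 'c'
  S -> x C : C is at the right end -> add FOLLOW(S) = {$}
  S -> x z C a x : C is followed by terminal 'a' -> add 'a'
  S -> x z C b : C is followed by terminal 'b' -> add 'b'
  C -> x : C does not occur in the body -> contributes nothing
FOLLOW(C) = {a, b, c, $}
Count: 4

4


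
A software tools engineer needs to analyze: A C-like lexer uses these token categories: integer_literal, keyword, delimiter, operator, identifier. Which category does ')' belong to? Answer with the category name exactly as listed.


Token: ')'
Checking categories:
  identifier: no
  integer_literal: no
  operator: no
  keyword: no
  delimiter: YES
Category: delimiter

delimiter


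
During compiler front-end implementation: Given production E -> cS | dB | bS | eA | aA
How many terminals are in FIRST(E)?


Production: E -> cS | dB | bS | eA | aA
Examining each alternative for leading terminals:
  E -> cS : first terminal = 'c'
  E -> dB : first terminal = 'd'
  E -> bS : first terminal = 'b'
  E -> eA : first terminal = 'e'
  E -> aA : first terminal = 'a'
FIRST(E) = {a, b, c, d, e}
Count: 5

5


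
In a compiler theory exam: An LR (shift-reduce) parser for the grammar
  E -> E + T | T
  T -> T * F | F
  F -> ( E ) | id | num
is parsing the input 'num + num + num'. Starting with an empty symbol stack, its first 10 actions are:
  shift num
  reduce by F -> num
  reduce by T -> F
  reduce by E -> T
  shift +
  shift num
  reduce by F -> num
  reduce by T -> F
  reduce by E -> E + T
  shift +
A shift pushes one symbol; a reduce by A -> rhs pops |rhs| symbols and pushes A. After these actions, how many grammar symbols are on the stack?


Tracking the symbol stack through each action:
  Action 1: shift 'num' : push -> stack = [num] (size 1)
  Action 2: reduce by F -> num : pop 1, push F -> stack = [F] (size 1)
  Action 3: reduce by T -> F : pop 1, push T -> stack = [T] (size 1)
  Action 4: reduce by E -> T : pop 1, push E -> stack = [E] (size 1)
  Action 5: shift '+' : push -> stack = [E, +] (size 2)
  Action 6: shift 'num' : push -> stack = [E, +, num] (size 3)
  Action 7: reduce by F -> num : pop 1, push F -> stack = [E, +, F] (size 3)
  Action 8: reduce by T -> F : pop 1, push T -> stack = [E, +, T] (size 3)
  Action 9: reduce by E -> E + T : pop 3, push E -> stack = [E] (size 1)
  Action 10: shift '+' : push -> stack = [E, +] (size 2)
Final stack size: 2

2


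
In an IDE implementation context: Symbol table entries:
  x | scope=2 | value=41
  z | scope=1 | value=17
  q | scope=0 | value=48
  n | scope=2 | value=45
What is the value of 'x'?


Searching symbol table for 'x':
  x | scope=2 | value=41 <- MATCH
  z | scope=1 | value=17
  q | scope=0 | value=48
  n | scope=2 | value=45
Found 'x' at scope 2 with value 41

41


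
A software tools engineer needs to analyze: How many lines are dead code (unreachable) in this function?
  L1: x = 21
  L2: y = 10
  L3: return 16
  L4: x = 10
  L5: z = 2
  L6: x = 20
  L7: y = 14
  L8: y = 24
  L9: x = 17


Analyzing control flow:
  L1: reachable (before return)
  L2: reachable (before return)
  L3: reachable (return statement)
  L4: DEAD (after return at L3)
  L5: DEAD (after return at L3)
  L6: DEAD (after return at L3)
  L7: DEAD (after return at L3)
  L8: DEAD (after return at L3)
  L9: DEAD (after return at L3)
Return at L3, total lines = 9
Dead lines: L4 through L9
Count: 6

6


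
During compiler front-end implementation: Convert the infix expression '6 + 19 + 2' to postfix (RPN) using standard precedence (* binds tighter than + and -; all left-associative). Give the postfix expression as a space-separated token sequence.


Applying the shunting-yard algorithm:
  Operand 6 -> output
  Push '+' onto operator stack -> op-stack: [+]
  Operand 19 -> output
  See '+' (prec 1); top '+' (prec 1) >= it -> pop '+' to output
  Push '+' onto operator stack -> op-stack: [+]
  Operand 2 -> output
  End of input: pop '+' to output
Postfix result: 6 19 + 2 +

6 19 + 2 +


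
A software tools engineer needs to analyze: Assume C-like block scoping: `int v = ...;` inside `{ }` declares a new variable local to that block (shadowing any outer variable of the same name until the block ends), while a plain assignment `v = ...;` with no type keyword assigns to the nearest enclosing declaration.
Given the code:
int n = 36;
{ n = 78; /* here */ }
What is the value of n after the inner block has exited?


Analyzing scoping rules:
Outer scope: declares n = 36
Inner block: 'n = 78;' has no type keyword, so it is an assignment to the outer n (no shadowing)
The assignment changed the outer variable itself, so the new value persists after the block -> 78
Result: 78

78


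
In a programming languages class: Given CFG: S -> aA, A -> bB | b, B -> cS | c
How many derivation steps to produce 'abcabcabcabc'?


Grammar: S -> aA, A -> bB | b, B -> cS | c
Deriving 'abcabcabcabc':
Step 1: S -> aA => aA
Step 2: A -> bB => abB
Step 3: B -> cS => abcS
Step 4: S -> aA => abcaA
Step 5: A -> bB => abcabB
Step 6: B -> cS => abcabcS
Step 7: S -> aA => abcabcaA
Step 8: A -> bB => abcabcabB
Step 9: B -> cS => abcabcabcS
Step 10: S -> aA => abcabcabcaA
Step 11: A -> bB => abcabcabcabB
Step 12: B -> c => abcabcabcabc
Total derivation steps: 12

12


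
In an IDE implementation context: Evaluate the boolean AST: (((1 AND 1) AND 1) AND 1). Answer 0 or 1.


Step 1: Evaluate inner node
  1 AND 1 = 1
Step 2: Evaluate next node
  1 AND 1 = 1
Step 3: Evaluate root node
  1 AND 1 = 1

1


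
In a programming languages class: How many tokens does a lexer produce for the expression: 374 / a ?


Scanning '374 / a'
Token 1: '374' -> integer_literal
Token 2: '/' -> operator
Token 3: 'a' -> identifier
Total tokens: 3

3


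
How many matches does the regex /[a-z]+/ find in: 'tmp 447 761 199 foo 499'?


Pattern: /[a-z]+/ (identifiers)
Input: 'tmp 447 761 199 foo 499'
Scanning for matches:
  Match 1: 'tmp'
  Match 2: 'foo'
Total matches: 2

2


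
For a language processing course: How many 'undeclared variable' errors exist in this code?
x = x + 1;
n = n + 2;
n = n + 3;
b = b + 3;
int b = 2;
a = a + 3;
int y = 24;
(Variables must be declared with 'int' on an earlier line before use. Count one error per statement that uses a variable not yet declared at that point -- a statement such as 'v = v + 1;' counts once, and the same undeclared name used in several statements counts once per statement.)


Scanning code line by line:
  Line 1: use 'x' -> ERROR (undeclared)
  Line 2: use 'n' -> ERROR (undeclared)
  Line 3: use 'n' -> ERROR (undeclared)
  Line 4: use 'b' -> ERROR (undeclared)
  Line 5: declare 'b' -> declared = ['b']
  Line 6: use 'a' -> ERROR (undeclared)
  Line 7: declare 'y' -> declared = ['b', 'y']
Total undeclared variable errors: 5

5
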